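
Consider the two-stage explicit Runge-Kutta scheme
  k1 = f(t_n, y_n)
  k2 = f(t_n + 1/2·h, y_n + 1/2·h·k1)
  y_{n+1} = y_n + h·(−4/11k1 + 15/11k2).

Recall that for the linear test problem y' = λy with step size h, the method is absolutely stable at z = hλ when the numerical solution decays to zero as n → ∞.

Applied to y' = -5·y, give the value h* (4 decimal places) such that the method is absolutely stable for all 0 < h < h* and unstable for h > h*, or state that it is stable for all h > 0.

On y'=λy, z=hλ:
  k1=λy_n ⇒ h·k1=z·y_n;  k2=λ(1+1/2z)y_n ⇒ h·k2=z(1+1/2z)y_n
  y_{n+1}/y_n = 1 − 4/11z + 15/11z(1+1/2z) = 1 + z + 15/22z²
  so R(z) = 1 + z + 15/22z².

Need |R(x)|<1, x<0.
x=-0.97: |R|=0.6715
R=1: x+15/22x²=0 ⇒ x=−22/15=-1.4667; min R=1−1/(4·15/22)=0.6333>−1
Confirm numerically:
  x=-1.340: |R|=0.88427 <1
  x=-1.161: |R|=0.75804 <1
  x=-0.975: |R|=0.67315 <1
  x=-0.921: |R|=0.65735 <1
  x=-1.745: |R|=1.33115 >1
  x=-1.631: |R|=1.18275 >1
So |R|<1 on (-1.4667, 0).

(-1.4667,0); λ=-5 ⇒ h* = (22/15)/5 = 0.2933.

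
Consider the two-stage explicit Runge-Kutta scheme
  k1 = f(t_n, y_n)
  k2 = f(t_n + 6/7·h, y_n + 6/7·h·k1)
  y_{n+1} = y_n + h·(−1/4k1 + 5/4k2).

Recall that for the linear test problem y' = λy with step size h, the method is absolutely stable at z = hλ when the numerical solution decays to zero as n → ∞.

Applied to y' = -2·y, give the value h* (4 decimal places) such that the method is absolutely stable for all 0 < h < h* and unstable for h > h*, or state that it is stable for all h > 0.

(-0.9333,0); λ=-2 ⇒ h* = (14/15)/2 = 0.4667.

On y'=λy, z=hλ:
  k1=λy_n ⇒ h·k1=z·y_n;  k2=λ(1+6/7z)y_n ⇒ h·k2=z(1+6/7z)y_n
  y_{n+1}/y_n = 1 − 1/4z + 5/4z(1+6/7z) = 1 + z + 15/14z²
  so R(z) = 1 + z + 15/14z².

Need |R(x)|<1, x<0.
x=-0.48: |R|=0.7669
R=1: x+15/14x²=0 ⇒ x=−14/15=-0.9333; min R=1−1/(4·15/14)=0.7667>−1
Confirm numerically:
  x=-0.862: |R|=0.93412 <1
  x=-0.739: |R|=0.84613 <1
  x=-0.710: |R|=0.83011 <1
  x=-1.226: |R|=1.38444 >1
  x=-1.062: |R|=1.14640 >1
Stable set (-0.9333, 0).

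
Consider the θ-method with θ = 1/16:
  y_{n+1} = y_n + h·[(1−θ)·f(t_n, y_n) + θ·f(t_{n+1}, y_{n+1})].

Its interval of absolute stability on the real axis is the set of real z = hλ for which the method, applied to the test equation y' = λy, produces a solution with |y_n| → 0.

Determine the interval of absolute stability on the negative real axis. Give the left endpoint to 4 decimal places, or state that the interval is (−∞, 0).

z∈(-2.2857,0).

Set f=λy, z=hλ:
  y_{n+1} = y_n + z·[15/16·y_n + 1/16·y_{n+1}] ⇒ (1 − 1/16z)y_{n+1} = (1 + 15/16z)y_n
  Hence R(z) = (1 + 15/16z)/(1 − 1/16z).

Solve |R(x)|<1 on ℝ⁻.
x=-0.56: |R|=0.4589
R=−1: 1+15/16x = −1+1/16x ⇒ -7/8x=2 ⇒ x=2/(-7/8)=-2.2857
Confirm numerically:
  x=-2.003: |R|=0.78015 <1
  x=-1.564: |R|=0.42473 <1
  x=-1.170: |R|=0.09027 <1
  x=-0.936: |R|=0.11573 <1
  x=-2.718: |R|=1.32333 >1
  x=-2.603: |R|=1.23878 >1
  x=-2.324: |R|=1.02925 >1
Stable set (-2.2857, 0).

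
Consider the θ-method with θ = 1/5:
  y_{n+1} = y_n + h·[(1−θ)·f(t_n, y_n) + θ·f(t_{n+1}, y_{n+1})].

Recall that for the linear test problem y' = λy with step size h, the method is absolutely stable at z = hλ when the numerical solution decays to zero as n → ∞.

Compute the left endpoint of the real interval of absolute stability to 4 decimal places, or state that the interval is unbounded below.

With y'=λy (z=hλ):
  y_{n+1} = y_n + z·[4/5·y_n + 1/5·y_{n+1}] ⇒ (1 − 1/5z)y_{n+1} = (1 + 4/5z)y_n
  ⇒ R(z) = (1 + 4/5z)/(1 − 1/5z).

Find x<0 with |R(x)|<1.
x=-0.85: |R|=0.2735
R=−1: 1+4/5x = −1+1/5x ⇒ -3/5x=2 ⇒ x=2/(-3/5)=-3.3333
Confirm numerically:
  x=-3.290: |R|=0.98432 <1
  x=-2.683: |R|=0.74606 <1
  x=-2.487: |R|=0.66088 <1
  x=-3.879: |R|=1.18437 >1
  x=-3.551: |R|=1.07637 >1
  x=-3.365: |R|=1.01136 >1
Stable set (-3.3333, 0).

z* = -3.3333.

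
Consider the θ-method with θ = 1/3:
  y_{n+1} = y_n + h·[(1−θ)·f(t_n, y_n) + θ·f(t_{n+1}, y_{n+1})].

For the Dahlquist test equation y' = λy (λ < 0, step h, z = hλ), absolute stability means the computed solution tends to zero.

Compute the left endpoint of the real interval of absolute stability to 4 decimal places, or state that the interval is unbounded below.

left endpoint -6.0000.

On y'=λy, z=hλ:
  y_{n+1} = y_n + z·[2/3·y_n + 1/3·y_{n+1}] ⇒ (1 − 1/3z)y_{n+1} = (1 + 2/3z)y_n
  R(z) = (1 + 2/3z)/(1 − 1/3z).

Find x<0 with |R(x)|<1.
x=-0.68: |R|=0.4457
R=−1: 1+2/3x = −1+1/3x ⇒ -1/3x=2 ⇒ x=2/(-1/3)=-6.0000
Confirm numerically:
  x=-5.399: |R|=0.92844 <1
  x=-4.685: |R|=0.82889 <1
  x=-4.627: |R|=0.81998 <1
  x=-3.891: |R|=0.69395 <1
  x=-6.594: |R|=1.06191 >1
  x=-6.360: |R|=1.03846 >1
  x=-6.123: |R|=1.01348 >1
Stable set (-6.0000, 0).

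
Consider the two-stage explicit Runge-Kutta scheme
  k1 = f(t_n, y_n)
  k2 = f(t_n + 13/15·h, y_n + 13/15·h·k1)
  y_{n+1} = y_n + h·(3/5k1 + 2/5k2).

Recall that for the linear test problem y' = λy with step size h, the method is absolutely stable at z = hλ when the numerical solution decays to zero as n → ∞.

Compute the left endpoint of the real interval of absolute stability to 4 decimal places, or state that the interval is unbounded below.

With y'=λy (z=hλ):
  k1=λy_n ⇒ h·k1=z·y_n;  k2=λ(1+13/15z)y_n ⇒ h·k2=z(1+13/15z)y_n
  y_{n+1}/y_n = 1 + 3/5z + 2/5z(1+13/15z) = 1 + z + 26/75z²
  ⇒ R(z) = 1 + z + 26/75z².

Solve |R(x)|<1 on ℝ⁻.
x=-0.91: |R|=0.3771
R=1: x+26/75x²=0 ⇒ x=−75/26=-2.8846; min R=1−1/(4·26/75)=0.2788>−1
Confirm numerically:
  x=-2.850: |R|=0.96580 <1
  x=-2.776: |R|=0.89547 <1
  x=-2.575: |R|=0.72362 <1
  x=-1.429: |R|=0.27891 <1
  x=-3.480: |R|=1.71827 >1
  x=-2.967: |R|=1.08474 >1
Interval (-2.8846, 0).

left endpoint -2.8846.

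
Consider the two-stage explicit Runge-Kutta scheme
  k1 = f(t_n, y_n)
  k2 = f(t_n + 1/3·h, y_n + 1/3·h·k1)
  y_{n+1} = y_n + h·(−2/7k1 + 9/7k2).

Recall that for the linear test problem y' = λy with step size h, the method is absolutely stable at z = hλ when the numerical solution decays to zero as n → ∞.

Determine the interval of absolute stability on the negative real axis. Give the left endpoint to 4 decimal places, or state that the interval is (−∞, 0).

(-2.3333, 0).

With y'=λy (z=hλ):
  k1=λy_n ⇒ h·k1=z·y_n;  k2=λ(1+1/3z)y_n ⇒ h·k2=z(1+1/3z)y_n
  y_{n+1}/y_n = 1 − 2/7z + 9/7z(1+1/3z) = 1 + z + 3/7z²
  ⇒ R(z) = 1 + z + 3/7z².

Find x<0 with |R(x)|<1.
x=-0.46: |R|=0.6307
R=1: x+3/7x²=0 ⇒ x=−7/3=-2.3333; min R=1−1/(4·3/7)=0.4167>−1
Confirm numerically:
  x=-2.012: |R|=0.72292 <1
  x=-1.481: |R|=0.45901 <1
  x=-1.389: |R|=0.43785 <1
  x=-1.020: |R|=0.42589 <1
  x=-2.764: |R|=1.51016 >1
  x=-2.489: |R|=1.16605 >1
  x=-2.404: |R|=1.07281 >1
Interval (-2.3333, 0).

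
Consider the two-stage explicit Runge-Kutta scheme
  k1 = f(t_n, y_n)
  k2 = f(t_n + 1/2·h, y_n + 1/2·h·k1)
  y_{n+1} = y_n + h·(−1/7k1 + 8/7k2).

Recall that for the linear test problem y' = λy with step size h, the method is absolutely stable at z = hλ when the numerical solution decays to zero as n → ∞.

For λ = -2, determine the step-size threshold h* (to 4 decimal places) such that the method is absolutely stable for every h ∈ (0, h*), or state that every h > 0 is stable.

Set f=λy, z=hλ:
  k1=λy_n ⇒ h·k1=z·y_n;  k2=λ(1+1/2z)y_n ⇒ h·k2=z(1+1/2z)y_n
  y_{n+1}/y_n = 1 − 1/7z + 8/7z(1+1/2z) = 1 + z + 4/7z²
  so R(z) = 1 + z + 4/7z².

Boundary: |R(x)|=1, x<0.
x=-1.26: |R|=0.6472
R=1: x+4/7x²=0 ⇒ x=−7/4=-1.7500; min R=1−1/(4·4/7)=0.5625>−1
Confirm numerically:
  x=-1.042: |R|=0.57844 <1
  x=-1.001: |R|=0.57157 <1
  x=-0.864: |R|=0.56257 <1
  x=-0.717: |R|=0.57677 <1
  x=-2.057: |R|=1.36086 >1
  x=-1.933: |R|=1.20214 >1
  x=-1.822: |R|=1.07496 >1
Stable set (-1.7500, 0).

(-1.7500,0); λ=-2 ⇒ h* = (7/4)/2 = 0.8750.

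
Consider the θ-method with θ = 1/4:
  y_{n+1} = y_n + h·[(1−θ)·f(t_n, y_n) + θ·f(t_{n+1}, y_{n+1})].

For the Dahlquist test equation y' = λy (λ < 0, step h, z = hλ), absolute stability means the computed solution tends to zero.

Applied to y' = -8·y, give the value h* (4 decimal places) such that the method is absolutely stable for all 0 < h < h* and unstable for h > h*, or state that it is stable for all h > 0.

On y'=λy, z=hλ:
  y_{n+1} = y_n + z·[3/4·y_n + 1/4·y_{n+1}] ⇒ (1 − 1/4z)y_{n+1} = (1 + 3/4z)y_n
  R(z) = (1 + 3/4z)/(1 − 1/4z).

Need |R(x)|<1, x<0.
x=-0.8: |R|=0.3333
R=−1: 1+3/4x = −1+1/4x ⇒ -1/2x=2 ⇒ x=2/(-1/2)=-4.0000
Confirm numerically:
  x=-3.761: |R|=0.93841 <1
  x=-3.663: |R|=0.91204 <1
  x=-2.005: |R|=0.33555 <1
  x=-1.729: |R|=0.20719 <1
  x=-4.332: |R|=1.07969 >1
  x=-4.138: |R|=1.03391 >1
  x=-4.093: |R|=1.02298 >1
So |R|<1 on (-4.0000, 0).

(-4.0000,0); λ=-8 ⇒ h* = (4)/8 = 0.5000.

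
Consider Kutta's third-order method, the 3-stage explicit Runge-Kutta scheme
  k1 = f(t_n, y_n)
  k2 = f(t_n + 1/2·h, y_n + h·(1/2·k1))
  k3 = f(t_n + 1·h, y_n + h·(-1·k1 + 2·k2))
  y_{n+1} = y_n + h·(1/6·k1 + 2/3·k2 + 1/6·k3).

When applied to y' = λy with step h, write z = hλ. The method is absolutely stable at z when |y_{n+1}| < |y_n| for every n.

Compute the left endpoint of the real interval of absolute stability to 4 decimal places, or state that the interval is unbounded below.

With y'=λy (z=hλ):
  order 3, 3-stage ⇒ R(z)=1+z+z^2/2+z^3/6
  (e.g. R(-0.48)=0.61677, |R|=0.61677)

Boundary: |R(x)|=1, x<0.
x=-0.48: |R|=0.6168
|R(-2.49)|=0.9630 |R(-2.24)|=0.6044 |R(-0.68)|=0.4988
Bisect:
  x_lo=-2.8795 |R|=1.7129  x_hi=-0.1751 |R|=0.8394
  mid=-1.52727 |R|=0.04527 →hi
  mid=-2.20337 |R|=0.55879 →hi
  mid=-2.54142 |R|=1.04778 →lo
  mid=-2.37240 |R|=0.78368 →hi
  mid=-2.45691 |R|=0.91053 →hi
  mid=-2.49917 |R|=0.97781 →hi
  mid=-2.52029 |R|=1.01246 →lo
  mid=-2.50973 |R|=0.99505 →hi
  ...
  [-2.51287,-2.51270] ⇒ x*=-2.5127
Interval (-2.5127, 0).

left endpoint -2.5127.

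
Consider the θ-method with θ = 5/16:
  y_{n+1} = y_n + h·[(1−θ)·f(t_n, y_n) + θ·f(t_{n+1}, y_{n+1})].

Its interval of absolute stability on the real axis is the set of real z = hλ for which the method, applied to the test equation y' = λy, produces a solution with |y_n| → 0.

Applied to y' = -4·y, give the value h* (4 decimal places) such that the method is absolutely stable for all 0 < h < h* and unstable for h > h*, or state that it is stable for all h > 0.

On y'=λy, z=hλ:
  y_{n+1} = y_n + z·[11/16·y_n + 5/16·y_{n+1}] ⇒ (1 − 5/16z)y_{n+1} = (1 + 11/16z)y_n
  ⇒ R(z) = (1 + 11/16z)/(1 − 5/16z).

Need |R(x)|<1, x<0.
x=-1.29: |R|=0.0806
R=−1: 1+11/16x = −1+5/16x ⇒ -3/8x=2 ⇒ x=2/(-3/8)=-5.3333
Confirm numerically:
  x=-4.971: |R|=0.94679 <1
  x=-2.861: |R|=0.51051 <1
  x=-2.823: |R|=0.49985 <1
  x=-2.488: |R|=0.39972 <1
  x=-5.885: |R|=1.07287 >1
  x=-5.786: |R|=1.06045 >1
  x=-5.392: |R|=1.00819 >1
Stable set (-5.3333, 0).

(-5.3333,0); λ=-4 ⇒ h* = (16/3)/4 = 1.3333.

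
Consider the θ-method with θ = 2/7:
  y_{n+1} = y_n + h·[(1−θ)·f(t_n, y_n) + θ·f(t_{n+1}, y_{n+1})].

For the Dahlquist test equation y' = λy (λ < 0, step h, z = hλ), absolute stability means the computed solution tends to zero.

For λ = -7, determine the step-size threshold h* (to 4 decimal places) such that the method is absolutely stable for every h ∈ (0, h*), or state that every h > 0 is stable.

(-4.6667,0); λ=-7 ⇒ h* = (14/3)/7 = 0.6667.

Test eqn y'=λy, z=hλ:
  y_{n+1} = y_n + z·[5/7·y_n + 2/7·y_{n+1}] ⇒ (1 − 2/7z)y_{n+1} = (1 + 5/7z)y_n
  ⇒ R(z) = (1 + 5/7z)/(1 − 2/7z).

Boundary: |R(x)|=1, x<0.
x=-1.21: |R|=0.1008
R=−1: 1+5/7x = −1+2/7x ⇒ -3/7x=2 ⇒ x=2/(-3/7)=-4.6667
Confirm numerically:
  x=-3.536: |R|=0.75895 <1
  x=-2.839: |R|=0.56752 <1
  x=-2.584: |R|=0.48652 <1
  x=-2.559: |R|=0.47821 <1
  x=-5.213: |R|=1.09405 >1
  x=-5.190: |R|=1.09033 >1
  x=-4.915: |R|=1.04427 >1
Interval (-4.6667, 0).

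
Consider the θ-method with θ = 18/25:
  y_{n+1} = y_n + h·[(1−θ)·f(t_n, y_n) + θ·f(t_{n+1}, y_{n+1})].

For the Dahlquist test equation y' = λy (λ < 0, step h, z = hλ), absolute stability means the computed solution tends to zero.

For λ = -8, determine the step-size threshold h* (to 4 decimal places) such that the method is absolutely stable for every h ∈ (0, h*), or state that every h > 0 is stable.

Test eqn y'=λy, z=hλ:
  y_{n+1} = y_n + z·[7/25·y_n + 18/25·y_{n+1}] ⇒ (1 − 18/25z)y_{n+1} = (1 + 7/25z)y_n
  ⇒ R(z) = (1 + 7/25z)/(1 − 18/25z).

Boundary: |R(x)|=1, x<0.
x=-0.98: |R|=0.4254
x=-2: |R|=0.1803
x=-10: |R|=0.2195
x=-100: |R|=0.3699
θ=18/25≥1/2 ⇒ |1+7/25x|<|1−18/25x| ∀x<0 ⇒ stable on all of ℝ⁻.

interval (−∞, 0). Any h>0 works for λ=-8.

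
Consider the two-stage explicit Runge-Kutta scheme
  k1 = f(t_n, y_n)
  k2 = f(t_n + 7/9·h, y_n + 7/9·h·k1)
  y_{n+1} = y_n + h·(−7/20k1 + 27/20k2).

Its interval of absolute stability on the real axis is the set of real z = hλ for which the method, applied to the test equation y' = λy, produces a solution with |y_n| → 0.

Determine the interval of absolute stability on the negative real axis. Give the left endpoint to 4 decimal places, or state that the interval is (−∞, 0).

z∈(-0.9524,0).

Test eqn y'=λy, z=hλ:
  k1=λy_n ⇒ h·k1=z·y_n;  k2=λ(1+7/9z)y_n ⇒ h·k2=z(1+7/9z)y_n
  y_{n+1}/y_n = 1 − 7/20z + 27/20z(1+7/9z) = 1 + z + 21/20z²
  ⇒ R(z) = 1 + z + 21/20z².

Find x<0 with |R(x)|<1.
x=-1.27: |R|=1.4235
R=1: x+21/20x²=0 ⇒ x=−20/21=-0.9524; min R=1−1/(4·21/20)=0.7619>−1
Confirm numerically:
  x=-0.898: |R|=0.94872 <1
  x=-0.846: |R|=0.90550 <1
  x=-0.660: |R|=0.79738 <1
  x=-1.275: |R|=1.43191 >1
  x=-1.187: |R|=1.29242 >1
  x=-1.157: |R|=1.24858 >1
Interval (-0.9524, 0).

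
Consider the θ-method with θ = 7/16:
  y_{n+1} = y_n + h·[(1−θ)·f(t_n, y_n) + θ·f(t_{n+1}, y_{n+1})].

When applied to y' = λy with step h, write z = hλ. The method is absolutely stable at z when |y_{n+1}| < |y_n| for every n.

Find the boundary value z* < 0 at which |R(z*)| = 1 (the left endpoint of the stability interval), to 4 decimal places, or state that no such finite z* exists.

With y'=λy (z=hλ):
  y_{n+1} = y_n + z·[9/16·y_n + 7/16·y_{n+1}] ⇒ (1 − 7/16z)y_{n+1} = (1 + 9/16z)y_n
  R(z) = (1 + 9/16z)/(1 − 7/16z).

Find x<0 with |R(x)|<1.
x=-1.48: |R|=0.1017
R=−1: 1+9/16x = −1+7/16x ⇒ -1/8x=2 ⇒ x=2/(-1/8)=-16.0000
Confirm numerically:
  x=-15.819: |R|=0.99714 <1
  x=-13.981: |R|=0.96454 <1
  x=-11.743: |R|=0.91330 <1
  x=-6.548: |R|=0.69429 <1
  x=-16.507: |R|=1.00771 >1
  x=-16.322: |R|=1.00494 >1
  x=-16.184: |R|=1.00285 >1
Interval (-16.0000, 0).

left endpoint -16.0000.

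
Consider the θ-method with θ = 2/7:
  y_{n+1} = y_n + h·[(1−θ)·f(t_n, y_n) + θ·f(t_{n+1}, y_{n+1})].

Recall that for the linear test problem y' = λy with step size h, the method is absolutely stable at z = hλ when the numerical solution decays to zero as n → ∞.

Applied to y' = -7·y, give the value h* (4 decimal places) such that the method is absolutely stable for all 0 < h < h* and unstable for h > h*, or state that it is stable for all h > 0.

(-4.6667,0); λ=-7 ⇒ h* = (14/3)/7 = 0.6667.

On y'=λy, z=hλ:
  y_{n+1} = y_n + z·[5/7·y_n + 2/7·y_{n+1}] ⇒ (1 − 2/7z)y_{n+1} = (1 + 5/7z)y_n
  ⇒ R(z) = (1 + 5/7z)/(1 − 2/7z).

Find x<0 with |R(x)|<1.
x=-1.7: |R|=0.1442
R=−1: 1+5/7x = −1+2/7x ⇒ -3/7x=2 ⇒ x=2/(-3/7)=-4.6667
Confirm numerically:
  x=-4.428: |R|=0.95484 <1
  x=-2.588: |R|=0.48784 <1
  x=-2.326: |R|=0.39736 <1
  x=-4.993: |R|=1.05764 >1
  x=-4.850: |R|=1.03293 >1
  x=-4.706: |R|=1.00719 >1
Interval (-4.6667, 0).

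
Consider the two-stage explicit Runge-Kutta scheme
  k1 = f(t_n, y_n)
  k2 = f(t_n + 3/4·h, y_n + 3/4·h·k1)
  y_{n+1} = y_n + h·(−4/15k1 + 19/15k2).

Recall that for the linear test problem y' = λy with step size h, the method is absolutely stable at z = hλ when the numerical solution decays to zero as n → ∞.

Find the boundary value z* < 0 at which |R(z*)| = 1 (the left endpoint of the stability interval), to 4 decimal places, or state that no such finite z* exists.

With y'=λy (z=hλ):
  k1=λy_n ⇒ h·k1=z·y_n;  k2=λ(1+3/4z)y_n ⇒ h·k2=z(1+3/4z)y_n
  y_{n+1}/y_n = 1 − 4/15z + 19/15z(1+3/4z) = 1 + z + 19/20z²
  Hence R(z) = 1 + z + 19/20z².

Boundary: |R(x)|=1, x<0.
x=-0.53: |R|=0.7369
R=1: x+19/20x²=0 ⇒ x=−20/19=-1.0526; min R=1−1/(4·19/20)=0.7368>−1
Confirm numerically:
  x=-0.905: |R|=0.87307 <1
  x=-0.767: |R|=0.79187 <1
  x=-0.497: |R|=0.73766 <1
  x=-0.471: |R|=0.73975 <1
  x=-1.644: |R|=1.92360 >1
  x=-1.136: |R|=1.08997 >1
Stable set (-1.0526, 0).

left endpoint -1.0526.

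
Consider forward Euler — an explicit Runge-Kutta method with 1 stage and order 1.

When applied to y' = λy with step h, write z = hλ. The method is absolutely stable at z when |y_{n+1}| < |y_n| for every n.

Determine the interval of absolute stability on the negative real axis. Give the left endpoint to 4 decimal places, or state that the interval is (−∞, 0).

(-2.0000, 0).

On y'=λy, z=hλ:
  order 1, 1-stage ⇒ R(z)=1+z
  (e.g. R(-0.97)=0.03000, |R|=0.03000)

Need |R(x)|<1, x<0.
x=-0.97: |R|=0.0300
|R(-2.39)|=1.3900 |R(-2.2)|=1.2000 |R(-1.57)|=0.5700
Bisect:
  x_lo=-2.3799 |R|=1.3799  x_hi=-0.2477 |R|=0.7523
  mid=-1.31379 |R|=0.31379 →hi
  mid=-1.84685 |R|=0.84685 →hi
  mid=-2.11338 |R|=1.11338 →lo
  mid=-1.98011 |R|=0.98011 →hi
  mid=-2.04675 |R|=1.04675 →lo
  mid=-2.01343 |R|=1.01343 →lo
  mid=-1.99677 |R|=0.99677 →hi
  mid=-2.00510 |R|=1.00510 →lo
  ...
  [-2.00003,-1.99990] ⇒ x*=-2.0000
Interval (-2.0000, 0).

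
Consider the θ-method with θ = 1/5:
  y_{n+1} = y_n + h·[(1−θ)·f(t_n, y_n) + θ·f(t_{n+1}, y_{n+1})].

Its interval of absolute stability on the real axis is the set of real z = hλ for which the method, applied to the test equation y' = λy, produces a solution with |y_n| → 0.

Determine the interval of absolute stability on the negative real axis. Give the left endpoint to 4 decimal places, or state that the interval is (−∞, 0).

(-3.3333, 0).

On y'=λy, z=hλ:
  y_{n+1} = y_n + z·[4/5·y_n + 1/5·y_{n+1}] ⇒ (1 − 1/5z)y_{n+1} = (1 + 4/5z)y_n
  Hence R(z) = (1 + 4/5z)/(1 − 1/5z).

Find x<0 with |R(x)|<1.
x=-0.72: |R|=0.3706
R=−1: 1+4/5x = −1+1/5x ⇒ -3/5x=2 ⇒ x=2/(-3/5)=-3.3333
Confirm numerically:
  x=-3.208: |R|=0.95419 <1
  x=-3.137: |R|=0.92761 <1
  x=-2.765: |R|=0.78042 <1
  x=-3.905: |R|=1.19259 >1
  x=-3.717: |R|=1.13204 >1
Stable set (-3.3333, 0).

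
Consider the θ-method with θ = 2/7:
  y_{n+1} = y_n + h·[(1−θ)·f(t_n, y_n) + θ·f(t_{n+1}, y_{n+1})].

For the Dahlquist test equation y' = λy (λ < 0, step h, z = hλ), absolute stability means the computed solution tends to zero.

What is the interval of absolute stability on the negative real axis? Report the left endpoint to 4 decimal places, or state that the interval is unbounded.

Test eqn y'=λy, z=hλ:
  y_{n+1} = y_n + z·[5/7·y_n + 2/7·y_{n+1}] ⇒ (1 − 2/7z)y_{n+1} = (1 + 5/7z)y_n
  Hence R(z) = (1 + 5/7z)/(1 − 2/7z).

Boundary: |R(x)|=1, x<0.
x=-1.42: |R|=0.0102
R=−1: 1+5/7x = −1+2/7x ⇒ -3/7x=2 ⇒ x=2/(-3/7)=-4.6667
Confirm numerically:
  x=-4.280: |R|=0.92545 <1
  x=-3.173: |R|=0.66424 <1
  x=-2.746: |R|=0.53874 <1
  x=-2.223: |R|=0.35951 <1
  x=-5.141: |R|=1.08234 >1
  x=-5.133: |R|=1.08103 >1
Stable set (-4.6667, 0).

z∈(-4.6667,0).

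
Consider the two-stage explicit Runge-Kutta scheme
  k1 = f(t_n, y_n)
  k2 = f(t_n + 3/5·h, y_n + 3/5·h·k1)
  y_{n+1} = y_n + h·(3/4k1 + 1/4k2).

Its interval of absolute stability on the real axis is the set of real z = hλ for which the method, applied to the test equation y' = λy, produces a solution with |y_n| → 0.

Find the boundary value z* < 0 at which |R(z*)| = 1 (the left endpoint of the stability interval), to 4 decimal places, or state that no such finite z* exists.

left endpoint -6.6667.

With y'=λy (z=hλ):
  k1=λy_n ⇒ h·k1=z·y_n;  k2=λ(1+3/5z)y_n ⇒ h·k2=z(1+3/5z)y_n
  y_{n+1}/y_n = 1 + 3/4z + 1/4z(1+3/5z) = 1 + z + 3/20z²
  Hence R(z) = 1 + z + 3/20z².

Find x<0 with |R(x)|<1.
x=-1.4: |R|=0.1060
R=1: x+3/20x²=0 ⇒ x=−20/3=-6.6667; min R=1−1/(4·3/20)=-0.6667>−1
Confirm numerically:
  x=-5.324: |R|=0.07225 <1
  x=-4.144: |R|=0.56809 <1
  x=-3.438: |R|=0.66502 <1
  x=-7.237: |R|=1.61913 >1
  x=-6.973: |R|=1.32041 >1
  x=-6.747: |R|=1.08130 >1
Interval (-6.6667, 0).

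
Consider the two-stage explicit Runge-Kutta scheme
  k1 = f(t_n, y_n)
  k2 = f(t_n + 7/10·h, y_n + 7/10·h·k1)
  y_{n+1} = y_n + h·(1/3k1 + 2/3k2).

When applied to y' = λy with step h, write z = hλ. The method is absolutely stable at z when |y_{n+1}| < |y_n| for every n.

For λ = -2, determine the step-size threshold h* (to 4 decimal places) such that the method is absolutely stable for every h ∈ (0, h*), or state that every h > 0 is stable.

(-2.1429,0); λ=-2 ⇒ h* = (15/7)/2 = 1.0714.

Set f=λy, z=hλ:
  k1=λy_n ⇒ h·k1=z·y_n;  k2=λ(1+7/10z)y_n ⇒ h·k2=z(1+7/10z)y_n
  y_{n+1}/y_n = 1 + 1/3z + 2/3z(1+7/10z) = 1 + z + 7/15z²
  R(z) = 1 + z + 7/15z².

Find x<0 with |R(x)|<1.
x=-0.49: |R|=0.6220
R=1: x+7/15x²=0 ⇒ x=−15/7=-2.1429; min R=1−1/(4·7/15)=0.4643>−1
Confirm numerically:
  x=-1.373: |R|=0.50673 <1
  x=-1.342: |R|=0.49845 <1
  x=-1.291: |R|=0.48678 <1
  x=-0.919: |R|=0.47513 <1
  x=-2.403: |R|=1.29172 >1
  x=-2.242: |R|=1.10373 >1
So |R|<1 on (-2.1429, 0).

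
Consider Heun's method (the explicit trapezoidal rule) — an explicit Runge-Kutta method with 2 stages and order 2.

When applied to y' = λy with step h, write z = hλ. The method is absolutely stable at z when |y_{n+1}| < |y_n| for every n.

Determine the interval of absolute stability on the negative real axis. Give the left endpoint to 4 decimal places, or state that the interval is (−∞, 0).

Test eqn y'=λy, z=hλ:
  order 2, 2-stage ⇒ R(z)=1+z+z^2/2
  (e.g. R(-0.71)=0.54205, |R|=0.54205)

Solve |R(x)|<1 on ℝ⁻.
x=-0.71: |R|=0.5421
|R(-1.78)|=0.8042 |R(-1.7)|=0.7450 |R(-0.74)|=0.5338
Bisect:
  x_lo=-2.5068 |R|=1.6352  x_hi=-0.3465 |R|=0.7135
  mid=-1.42666 |R|=0.59102 →hi
  mid=-1.96673 |R|=0.96728 →hi
  mid=-2.23676 |R|=1.26479 →lo
  mid=-2.10175 |R|=1.10692 →lo
  mid=-2.03424 |R|=1.03482 →lo
  mid=-2.00048 |R|=1.00048 →lo
  mid=-1.98360 |R|=0.98374 →hi
  ...
  [-2.00009,-1.99995] ⇒ x*=-2.0000
So |R|<1 on (-2.0000, 0).

(-2.0000, 0).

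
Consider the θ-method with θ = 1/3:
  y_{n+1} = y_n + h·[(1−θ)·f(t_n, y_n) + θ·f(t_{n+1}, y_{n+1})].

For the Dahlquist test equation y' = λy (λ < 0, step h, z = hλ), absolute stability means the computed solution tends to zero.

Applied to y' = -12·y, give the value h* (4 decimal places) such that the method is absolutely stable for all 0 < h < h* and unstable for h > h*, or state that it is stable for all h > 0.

(-6.0000,0); λ=-12 ⇒ h* = (6)/12 = 0.5000.

Set f=λy, z=hλ:
  y_{n+1} = y_n + z·[2/3·y_n + 1/3·y_{n+1}] ⇒ (1 − 1/3z)y_{n+1} = (1 + 2/3z)y_n
  Hence R(z) = (1 + 2/3z)/(1 − 1/3z).

Find x<0 with |R(x)|<1.
x=-1.01: |R|=0.2444
R=−1: 1+2/3x = −1+1/3x ⇒ -1/3x=2 ⇒ x=2/(-1/3)=-6.0000
Confirm numerically:
  x=-5.830: |R|=0.98075 <1
  x=-5.588: |R|=0.95203 <1
  x=-3.688: |R|=0.65431 <1
  x=-6.286: |R|=1.03080 >1
  x=-6.031: |R|=1.00343 >1
Interval (-6.0000, 0).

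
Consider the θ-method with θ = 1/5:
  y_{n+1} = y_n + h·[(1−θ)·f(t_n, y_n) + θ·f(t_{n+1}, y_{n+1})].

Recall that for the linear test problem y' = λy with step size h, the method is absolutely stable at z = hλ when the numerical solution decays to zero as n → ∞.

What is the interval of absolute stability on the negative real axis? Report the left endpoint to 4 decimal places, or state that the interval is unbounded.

(-3.3333, 0).

On y'=λy, z=hλ:
  y_{n+1} = y_n + z·[4/5·y_n + 1/5·y_{n+1}] ⇒ (1 − 1/5z)y_{n+1} = (1 + 4/5z)y_n
  R(z) = (1 + 4/5z)/(1 − 1/5z).

Find x<0 with |R(x)|<1.
x=-0.45: |R|=0.5872
R=−1: 1+4/5x = −1+1/5x ⇒ -3/5x=2 ⇒ x=2/(-3/5)=-3.3333
Confirm numerically:
  x=-3.051: |R|=0.89480 <1
  x=-2.304: |R|=0.57722 <1
  x=-1.340: |R|=0.05678 <1
  x=-3.789: |R|=1.15554 >1
  x=-3.744: |R|=1.14090 >1
  x=-3.708: |R|=1.12908 >1
Interval (-3.3333, 0).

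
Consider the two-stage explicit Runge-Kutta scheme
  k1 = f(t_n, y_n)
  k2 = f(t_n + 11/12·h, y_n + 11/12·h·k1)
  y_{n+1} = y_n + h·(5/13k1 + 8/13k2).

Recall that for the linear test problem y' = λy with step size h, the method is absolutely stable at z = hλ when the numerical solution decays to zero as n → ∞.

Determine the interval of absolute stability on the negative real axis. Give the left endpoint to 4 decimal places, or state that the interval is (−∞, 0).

On y'=λy, z=hλ:
  k1=λy_n ⇒ h·k1=z·y_n;  k2=λ(1+11/12z)y_n ⇒ h·k2=z(1+11/12z)y_n
  y_{n+1}/y_n = 1 + 5/13z + 8/13z(1+11/12z) = 1 + z + 22/39z²
  R(z) = 1 + z + 22/39z².

Need |R(x)|<1, x<0.
x=-0.85: |R|=0.5576
R=1: x+22/39x²=0 ⇒ x=−39/22=-1.7727; min R=1−1/(4·22/39)=0.5568>−1
Confirm numerically:
  x=-1.514: |R|=0.77903 <1
  x=-1.351: |R|=0.67860 <1
  x=-1.275: |R|=0.64202 <1
  x=-0.990: |R|=0.56288 <1
  x=-2.001: |R|=1.25767 >1
  x=-1.801: |R|=1.02872 >1
Interval (-1.7727, 0).

z∈(-1.7727,0).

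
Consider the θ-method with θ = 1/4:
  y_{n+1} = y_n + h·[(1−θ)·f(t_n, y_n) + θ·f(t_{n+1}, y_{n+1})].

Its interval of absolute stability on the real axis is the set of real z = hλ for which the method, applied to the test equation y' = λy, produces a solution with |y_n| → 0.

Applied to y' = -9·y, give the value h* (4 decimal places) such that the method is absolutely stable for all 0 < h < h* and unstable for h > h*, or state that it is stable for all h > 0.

With y'=λy (z=hλ):
  y_{n+1} = y_n + z·[3/4·y_n + 1/4·y_{n+1}] ⇒ (1 − 1/4z)y_{n+1} = (1 + 3/4z)y_n
  so R(z) = (1 + 3/4z)/(1 − 1/4z).

Need |R(x)|<1, x<0.
x=-0.78: |R|=0.3473
R=−1: 1+3/4x = −1+1/4x ⇒ -1/2x=2 ⇒ x=2/(-1/2)=-4.0000
Confirm numerically:
  x=-2.701: |R|=0.61230 <1
  x=-2.676: |R|=0.60336 <1
  x=-1.955: |R|=0.31318 <1
  x=-4.317: |R|=1.07623 >1
  x=-4.144: |R|=1.03536 >1
So |R|<1 on (-4.0000, 0).

(-4.0000,0); λ=-9 ⇒ h* = (4)/9 = 0.4444.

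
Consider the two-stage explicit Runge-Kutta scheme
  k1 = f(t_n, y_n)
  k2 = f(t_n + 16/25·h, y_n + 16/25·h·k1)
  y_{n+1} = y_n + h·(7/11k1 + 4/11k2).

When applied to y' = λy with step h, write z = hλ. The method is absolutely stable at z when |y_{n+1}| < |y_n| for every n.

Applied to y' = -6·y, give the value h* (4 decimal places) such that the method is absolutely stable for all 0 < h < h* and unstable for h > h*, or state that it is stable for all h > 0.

(-4.2969,0); λ=-6 ⇒ h* = (275/64)/6 = 0.7161.

Test eqn y'=λy, z=hλ:
  k1=λy_n ⇒ h·k1=z·y_n;  k2=λ(1+16/25z)y_n ⇒ h·k2=z(1+16/25z)y_n
  y_{n+1}/y_n = 1 + 7/11z + 4/11z(1+16/25z) = 1 + z + 64/275z²
  Hence R(z) = 1 + z + 64/275z².

Need |R(x)|<1, x<0.
x=-1.23: |R|=0.1221
R=1: x+64/275x²=0 ⇒ x=−275/64=-4.2969; min R=1−1/(4·64/275)=-0.0742>−1
Confirm numerically:
  x=-3.944: |R|=0.67610 <1
  x=-3.630: |R|=0.43662 <1
  x=-3.585: |R|=0.40606 <1
  x=-2.673: |R|=0.01018 <1
  x=-4.629: |R|=1.35780 >1
  x=-4.501: |R|=1.21382 >1
Interval (-4.2969, 0).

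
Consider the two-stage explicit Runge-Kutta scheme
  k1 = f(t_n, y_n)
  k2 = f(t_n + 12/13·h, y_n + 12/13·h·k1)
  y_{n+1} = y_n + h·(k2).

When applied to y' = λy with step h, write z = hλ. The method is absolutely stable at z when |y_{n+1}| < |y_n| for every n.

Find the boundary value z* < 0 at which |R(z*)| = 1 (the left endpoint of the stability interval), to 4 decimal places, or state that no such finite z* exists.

Set f=λy, z=hλ:
  k1=λy_n ⇒ h·k1=z·y_n;  k2=λ(1+12/13z)y_n ⇒ h·k2=z(1+12/13z)y_n
  y_{n+1}/y_n = 1 + z(1+12/13z) = 1 + z + 12/13z²
  ⇒ R(z) = 1 + z + 12/13z².

Boundary: |R(x)|=1, x<0.
x=-0.85: |R|=0.8169
R=1: x+12/13x²=0 ⇒ x=−13/12=-1.0833; min R=1−1/(4·12/13)=0.7292>−1
Confirm numerically:
  x=-0.992: |R|=0.91637 <1
  x=-0.866: |R|=0.82627 <1
  x=-0.865: |R|=0.82567 <1
  x=-1.562: |R|=1.69016 >1
  x=-1.364: |R|=1.35338 >1
Stable set (-1.0833, 0).

left endpoint -1.0833.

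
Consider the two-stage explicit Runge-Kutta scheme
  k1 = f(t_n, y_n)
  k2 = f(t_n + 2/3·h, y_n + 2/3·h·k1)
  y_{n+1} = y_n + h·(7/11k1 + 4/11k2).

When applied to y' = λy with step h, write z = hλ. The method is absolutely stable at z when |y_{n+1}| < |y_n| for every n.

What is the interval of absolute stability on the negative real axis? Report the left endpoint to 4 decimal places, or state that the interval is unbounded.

z∈(-4.1250,0).

Test eqn y'=λy, z=hλ:
  k1=λy_n ⇒ h·k1=z·y_n;  k2=λ(1+2/3z)y_n ⇒ h·k2=z(1+2/3z)y_n
  y_{n+1}/y_n = 1 + 7/11z + 4/11z(1+2/3z) = 1 + z + 8/33z²
  so R(z) = 1 + z + 8/33z².

Find x<0 with |R(x)|<1.
x=-1.59: |R|=0.0229
R=1: x+8/33x²=0 ⇒ x=−33/8=-4.1250; min R=1−1/(4·8/33)=-0.0312>−1
Confirm numerically:
  x=-3.680: |R|=0.60301 <1
  x=-3.243: |R|=0.30659 <1
  x=-3.008: |R|=0.18547 <1
  x=-2.958: |R|=0.16315 <1
  x=-4.485: |R|=1.39142 >1
  x=-4.159: |R|=1.03428 >1
So |R|<1 on (-4.1250, 0).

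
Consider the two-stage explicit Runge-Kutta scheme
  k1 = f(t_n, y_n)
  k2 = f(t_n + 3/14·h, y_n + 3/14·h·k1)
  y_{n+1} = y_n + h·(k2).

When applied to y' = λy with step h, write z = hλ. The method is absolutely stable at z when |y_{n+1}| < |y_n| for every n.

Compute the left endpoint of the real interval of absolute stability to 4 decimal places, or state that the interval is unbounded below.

z* = -4.6667.

With y'=λy (z=hλ):
  k1=λy_n ⇒ h·k1=z·y_n;  k2=λ(1+3/14z)y_n ⇒ h·k2=z(1+3/14z)y_n
  y_{n+1}/y_n = 1 + z(1+3/14z) = 1 + z + 3/14z²
  Hence R(z) = 1 + z + 3/14z².

Boundary: |R(x)|=1, x<0.
x=-1: |R|=0.2143
R=1: x+3/14x²=0 ⇒ x=−14/3=-4.6667; min R=1−1/(4·3/14)=-0.1667>−1
Confirm numerically:
  x=-4.467: |R|=0.80888 <1
  x=-4.263: |R|=0.63125 <1
  x=-1.981: |R|=0.14007 <1
  x=-5.118: |R|=1.49498 >1
  x=-4.991: |R|=1.34687 >1
  x=-4.920: |R|=1.26709 >1
So |R|<1 on (-4.6667, 0).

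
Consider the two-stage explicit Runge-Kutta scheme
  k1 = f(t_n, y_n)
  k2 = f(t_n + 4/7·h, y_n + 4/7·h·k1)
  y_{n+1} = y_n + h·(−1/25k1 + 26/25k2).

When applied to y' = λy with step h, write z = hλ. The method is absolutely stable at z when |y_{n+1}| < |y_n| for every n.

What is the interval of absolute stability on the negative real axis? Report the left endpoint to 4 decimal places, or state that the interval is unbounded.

Set f=λy, z=hλ:
  k1=λy_n ⇒ h·k1=z·y_n;  k2=λ(1+4/7z)y_n ⇒ h·k2=z(1+4/7z)y_n
  y_{n+1}/y_n = 1 − 1/25z + 26/25z(1+4/7z) = 1 + z + 104/175z²
  ⇒ R(z) = 1 + z + 104/175z².

Need |R(x)|<1, x<0.
x=-1.29: |R|=0.6990
R=1: x+104/175x²=0 ⇒ x=−175/104=-1.6827; min R=1−1/(4·104/175)=0.5793>−1
Confirm numerically:
  x=-1.341: |R|=0.72769 <1
  x=-1.325: |R|=0.71834 <1
  x=-0.859: |R|=0.57951 <1
  x=-0.829: |R|=0.57942 <1
  x=-2.097: |R|=1.51632 >1
  x=-1.948: |R|=1.30714 >1
Interval (-1.6827, 0).

(-1.6827, 0).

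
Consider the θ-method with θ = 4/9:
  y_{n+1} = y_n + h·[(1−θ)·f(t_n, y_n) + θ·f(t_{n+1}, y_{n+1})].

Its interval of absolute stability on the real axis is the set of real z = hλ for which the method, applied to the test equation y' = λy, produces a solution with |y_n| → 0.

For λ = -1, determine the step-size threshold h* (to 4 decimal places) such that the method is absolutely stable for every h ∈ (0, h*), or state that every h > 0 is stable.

With y'=λy (z=hλ):
  y_{n+1} = y_n + z·[5/9·y_n + 4/9·y_{n+1}] ⇒ (1 − 4/9z)y_{n+1} = (1 + 5/9z)y_n
  ⇒ R(z) = (1 + 5/9z)/(1 − 4/9z).

Solve |R(x)|<1 on ℝ⁻.
x=-1.72: |R|=0.0252
R=−1: 1+5/9x = −1+4/9x ⇒ -1/9x=2 ⇒ x=2/(-1/9)=-18.0000
Confirm numerically:
  x=-17.388: |R|=0.99221 <1
  x=-14.688: |R|=0.95112 <1
  x=-12.426: |R|=0.90505 <1
  x=-10.799: |R|=0.86204 <1
  x=-18.378: |R|=1.00458 >1
  x=-18.351: |R|=1.00426 >1
Interval (-18.0000, 0).

(-18.0000,0); λ=-1 ⇒ h* = (18)/1 = 18.0000.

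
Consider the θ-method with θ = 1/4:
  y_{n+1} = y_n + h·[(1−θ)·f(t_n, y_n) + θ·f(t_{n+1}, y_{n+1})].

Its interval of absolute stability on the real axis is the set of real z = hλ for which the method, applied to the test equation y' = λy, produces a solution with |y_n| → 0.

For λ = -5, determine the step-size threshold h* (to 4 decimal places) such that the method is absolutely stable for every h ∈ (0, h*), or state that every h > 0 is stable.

(-4.0000,0); λ=-5 ⇒ h* = (4)/5 = 0.8000.

Test eqn y'=λy, z=hλ:
  y_{n+1} = y_n + z·[3/4·y_n + 1/4·y_{n+1}] ⇒ (1 − 1/4z)y_{n+1} = (1 + 3/4z)y_n
  ⇒ R(z) = (1 + 3/4z)/(1 − 1/4z).

Solve |R(x)|<1 on ℝ⁻.
x=-1.45: |R|=0.0642
R=−1: 1+3/4x = −1+1/4x ⇒ -1/2x=2 ⇒ x=2/(-1/2)=-4.0000
Confirm numerically:
  x=-3.084: |R|=0.74139 <1
  x=-2.950: |R|=0.69784 <1
  x=-2.846: |R|=0.66287 <1
  x=-2.419: |R|=0.50740 <1
  x=-4.463: |R|=1.10942 >1
  x=-4.363: |R|=1.08681 >1
  x=-4.023: |R|=1.00573 >1
Interval (-4.0000, 0).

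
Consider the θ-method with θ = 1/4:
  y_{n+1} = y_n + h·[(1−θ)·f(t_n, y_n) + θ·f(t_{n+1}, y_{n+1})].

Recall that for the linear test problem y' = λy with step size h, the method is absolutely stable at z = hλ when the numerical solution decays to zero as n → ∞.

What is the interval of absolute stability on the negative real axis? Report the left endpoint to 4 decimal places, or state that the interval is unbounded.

z∈(-4.0000,0).

Test eqn y'=λy, z=hλ:
  y_{n+1} = y_n + z·[3/4·y_n + 1/4·y_{n+1}] ⇒ (1 − 1/4z)y_{n+1} = (1 + 3/4z)y_n
  Hence R(z) = (1 + 3/4z)/(1 − 1/4z).

Need |R(x)|<1, x<0.
x=-1.45: |R|=0.0642
R=−1: 1+3/4x = −1+1/4x ⇒ -1/2x=2 ⇒ x=2/(-1/2)=-4.0000
Confirm numerically:
  x=-3.752: |R|=0.93602 <1
  x=-3.113: |R|=0.75060 <1
  x=-2.614: |R|=0.58089 <1
  x=-4.407: |R|=1.09682 >1
  x=-4.305: |R|=1.07345 >1
Interval (-4.0000, 0).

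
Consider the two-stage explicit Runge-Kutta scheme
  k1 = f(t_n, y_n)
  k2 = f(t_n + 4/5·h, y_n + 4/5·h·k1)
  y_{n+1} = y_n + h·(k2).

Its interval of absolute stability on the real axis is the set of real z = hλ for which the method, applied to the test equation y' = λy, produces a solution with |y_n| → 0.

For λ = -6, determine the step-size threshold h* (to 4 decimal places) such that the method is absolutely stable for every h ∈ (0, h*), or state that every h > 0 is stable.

With y'=λy (z=hλ):
  k1=λy_n ⇒ h·k1=z·y_n;  k2=λ(1+4/5z)y_n ⇒ h·k2=z(1+4/5z)y_n
  y_{n+1}/y_n = 1 + z(1+4/5z) = 1 + z + 4/5z²
  ⇒ R(z) = 1 + z + 4/5z².

Solve |R(x)|<1 on ℝ⁻.
x=-0.58: |R|=0.6891
R=1: x+4/5x²=0 ⇒ x=−5/4=-1.2500; min R=1−1/(4·4/5)=0.6875>−1
Confirm numerically:
  x=-0.966: |R|=0.78052 <1
  x=-0.951: |R|=0.77252 <1
  x=-0.873: |R|=0.73670 <1
  x=-0.815: |R|=0.71638 <1
  x=-1.704: |R|=1.61889 >1
  x=-1.615: |R|=1.47158 >1
  x=-1.388: |R|=1.15324 >1
Stable set (-1.2500, 0).

(-1.2500,0); λ=-6 ⇒ h* = (5/4)/6 = 0.2083.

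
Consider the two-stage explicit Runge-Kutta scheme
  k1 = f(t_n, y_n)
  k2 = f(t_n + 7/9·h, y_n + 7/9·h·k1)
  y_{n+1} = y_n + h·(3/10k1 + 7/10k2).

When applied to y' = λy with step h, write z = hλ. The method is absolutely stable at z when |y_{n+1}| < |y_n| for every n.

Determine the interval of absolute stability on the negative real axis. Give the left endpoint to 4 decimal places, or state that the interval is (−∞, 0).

z∈(-1.8367,0).

With y'=λy (z=hλ):
  k1=λy_n ⇒ h·k1=z·y_n;  k2=λ(1+7/9z)y_n ⇒ h·k2=z(1+7/9z)y_n
  y_{n+1}/y_n = 1 + 3/10z + 7/10z(1+7/9z) = 1 + z + 49/90z²
  so R(z) = 1 + z + 49/90z².

Solve |R(x)|<1 on ℝ⁻.
x=-0.76: |R|=0.5545
R=1: x+49/90x²=0 ⇒ x=−90/49=-1.8367; min R=1−1/(4·49/90)=0.5408>−1
Confirm numerically:
  x=-1.715: |R|=0.88633 <1
  x=-1.102: |R|=0.55918 <1
  x=-0.799: |R|=0.54857 <1
  x=-2.096: |R|=1.29586 >1
  x=-1.940: |R|=1.10907 >1
So |R|<1 on (-1.8367, 0).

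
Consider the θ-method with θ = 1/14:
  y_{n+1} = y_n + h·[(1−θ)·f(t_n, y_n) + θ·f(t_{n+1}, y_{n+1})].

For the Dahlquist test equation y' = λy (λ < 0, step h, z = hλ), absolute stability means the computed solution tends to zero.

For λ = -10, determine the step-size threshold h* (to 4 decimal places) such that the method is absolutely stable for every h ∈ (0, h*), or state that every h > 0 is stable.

(-2.3333,0); λ=-10 ⇒ h* = (7/3)/10 = 0.2333.

Set f=λy, z=hλ:
  y_{n+1} = y_n + z·[13/14·y_n + 1/14·y_{n+1}] ⇒ (1 − 1/14z)y_{n+1} = (1 + 13/14z)y_n
  ⇒ R(z) = (1 + 13/14z)/(1 − 1/14z).

Boundary: |R(x)|=1, x<0.
x=-1.32: |R|=0.2063
R=−1: 1+13/14x = −1+1/14x ⇒ -6/7x=2 ⇒ x=2/(-6/7)=-2.3333
Confirm numerically:
  x=-1.875: |R|=0.65354 <1
  x=-1.602: |R|=0.43751 <1
  x=-1.309: |R|=0.19707 <1
  x=-2.853: |R|=1.37002 >1
  x=-2.562: |R|=1.16568 >1
  x=-2.493: |R|=1.11617 >1
Stable set (-2.3333, 0).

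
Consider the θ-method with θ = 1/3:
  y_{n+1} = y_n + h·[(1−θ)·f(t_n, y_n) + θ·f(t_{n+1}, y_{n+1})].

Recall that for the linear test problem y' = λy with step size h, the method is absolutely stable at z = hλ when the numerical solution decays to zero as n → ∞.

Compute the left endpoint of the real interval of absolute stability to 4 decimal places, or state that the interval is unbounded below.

z* = -6.0000.

With y'=λy (z=hλ):
  y_{n+1} = y_n + z·[2/3·y_n + 1/3·y_{n+1}] ⇒ (1 − 1/3z)y_{n+1} = (1 + 2/3z)y_n
  so R(z) = (1 + 2/3z)/(1 − 1/3z).

Boundary: |R(x)|=1, x<0.
x=-1.76: |R|=0.1092
R=−1: 1+2/3x = −1+1/3x ⇒ -1/3x=2 ⇒ x=2/(-1/3)=-6.0000
Confirm numerically:
  x=-4.149: |R|=0.74108 <1
  x=-4.096: |R|=0.73168 <1
  x=-2.957: |R|=0.48917 <1
  x=-6.240: |R|=1.02597 >1
  x=-6.125: |R|=1.01370 >1
  x=-6.065: |R|=1.00717 >1
So |R|<1 on (-6.0000, 0).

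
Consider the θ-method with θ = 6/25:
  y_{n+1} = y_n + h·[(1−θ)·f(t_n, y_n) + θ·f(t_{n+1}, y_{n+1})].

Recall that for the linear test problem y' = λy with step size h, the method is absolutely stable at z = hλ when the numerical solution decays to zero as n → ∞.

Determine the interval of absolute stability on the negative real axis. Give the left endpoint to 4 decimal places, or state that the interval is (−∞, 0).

With y'=λy (z=hλ):
  y_{n+1} = y_n + z·[19/25·y_n + 6/25·y_{n+1}] ⇒ (1 − 6/25z)y_{n+1} = (1 + 19/25z)y_n
  ⇒ R(z) = (1 + 19/25z)/(1 − 6/25z).

Boundary: |R(x)|=1, x<0.
x=-1.57: |R|=0.1403
R=−1: 1+19/25x = −1+6/25x ⇒ -13/25x=2 ⇒ x=2/(-13/25)=-3.8462
Confirm numerically:
  x=-3.469: |R|=0.89298 <1
  x=-2.033: |R|=0.36634 <1
  x=-1.972: |R|=0.33851 <1
  x=-4.391: |R|=1.13795 >1
  x=-4.225: |R|=1.09782 >1
So |R|<1 on (-3.8462, 0).

z∈(-3.8462,0).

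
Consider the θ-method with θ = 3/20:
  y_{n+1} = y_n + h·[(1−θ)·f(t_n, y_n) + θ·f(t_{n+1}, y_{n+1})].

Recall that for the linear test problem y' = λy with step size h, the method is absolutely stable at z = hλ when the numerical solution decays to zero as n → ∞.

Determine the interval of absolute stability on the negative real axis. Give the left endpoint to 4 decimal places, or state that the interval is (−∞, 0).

On y'=λy, z=hλ:
  y_{n+1} = y_n + z·[17/20·y_n + 3/20·y_{n+1}] ⇒ (1 − 3/20z)y_{n+1} = (1 + 17/20z)y_n
  so R(z) = (1 + 17/20z)/(1 − 3/20z).

Need |R(x)|<1, x<0.
x=-1.63: |R|=0.3098
R=−1: 1+17/20x = −1+3/20x ⇒ -7/10x=2 ⇒ x=2/(-7/10)=-2.8571
Confirm numerically:
  x=-2.449: |R|=0.79106 <1
  x=-1.327: |R|=0.10671 <1
  x=-1.214: |R|=0.02699 <1
  x=-3.293: |R|=1.20422 >1
  x=-3.019: |R|=1.07798 >1
Stable set (-2.8571, 0).

z∈(-2.8571,0).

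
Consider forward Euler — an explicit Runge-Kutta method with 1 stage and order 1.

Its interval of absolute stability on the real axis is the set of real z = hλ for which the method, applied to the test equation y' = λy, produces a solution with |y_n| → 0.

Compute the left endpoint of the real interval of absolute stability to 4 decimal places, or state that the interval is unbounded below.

Set f=λy, z=hλ:
  order 1, 1-stage ⇒ R(z)=1+z
  (e.g. R(-1.27)=-0.27000, |R|=0.27000)

Find x<0 with |R(x)|<1.
x=-1.27: |R|=0.2700
|R(-2.24)|=1.2400 |R(-1.21)|=0.2100 |R(-0.9)|=0.1000
Bisect:
  x_lo=-2.4151 |R|=1.4151  x_hi=-0.3559 |R|=0.6441
  mid=-1.38548 |R|=0.38548 →hi
  mid=-1.90029 |R|=0.90029 →hi
  mid=-2.15769 |R|=1.15769 →lo
  mid=-2.02899 |R|=1.02899 →lo
  mid=-1.96464 |R|=0.96464 →hi
  mid=-1.99681 |R|=0.99681 →hi
  mid=-2.01290 |R|=1.01290 →lo
  ...
  [-2.00008,-1.99995] ⇒ x*=-2.0000
Stable set (-2.0000, 0).

z* = -2.0000.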